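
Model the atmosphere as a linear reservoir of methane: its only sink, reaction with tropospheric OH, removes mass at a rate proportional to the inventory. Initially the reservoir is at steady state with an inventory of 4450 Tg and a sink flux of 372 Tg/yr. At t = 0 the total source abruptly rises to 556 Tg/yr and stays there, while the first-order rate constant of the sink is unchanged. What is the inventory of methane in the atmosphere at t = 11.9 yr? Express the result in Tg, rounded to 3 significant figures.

5840 Tg

Residence time τ = M₀/F₀ = 11.96 yr. The eventual steady state is M_∞ = M₀·(F₁/F₀) = 4450 × 556/372 = 6651.1 Tg.
The anomaly ΔM(t) = M(t) − M_∞ decays as ΔM₀·e^(−t/τ) with ΔM₀ = 4450 − 6651.1 = −2201 Tg.
At t = 11.9 yr, e^(−t/τ) = e^(−0.9948) = 0.3698, so ΔM = −814.0 Tg and M = 6651.1 − 814.0 = 5837.1 Tg.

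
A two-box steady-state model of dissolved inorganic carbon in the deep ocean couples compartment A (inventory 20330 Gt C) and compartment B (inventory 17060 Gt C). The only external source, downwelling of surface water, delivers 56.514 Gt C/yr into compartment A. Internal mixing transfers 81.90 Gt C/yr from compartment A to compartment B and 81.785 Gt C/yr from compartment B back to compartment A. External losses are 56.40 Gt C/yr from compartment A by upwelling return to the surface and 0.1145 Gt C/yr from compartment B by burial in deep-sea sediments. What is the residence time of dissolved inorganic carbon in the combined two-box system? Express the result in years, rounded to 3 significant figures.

For the system as a whole, the A↔B exchange is internal and contributes nothing to the throughput; only the external sinks remove mass.
M_total = 20330 + 17060 = 37390 Gt C.
ΣF_external_out = 56.40 + 0.1145 = 56.514 Gt C/yr.
τ = M_total / ΣF_ext = 37390 / 56.514 = 661.6 yr.

662 yr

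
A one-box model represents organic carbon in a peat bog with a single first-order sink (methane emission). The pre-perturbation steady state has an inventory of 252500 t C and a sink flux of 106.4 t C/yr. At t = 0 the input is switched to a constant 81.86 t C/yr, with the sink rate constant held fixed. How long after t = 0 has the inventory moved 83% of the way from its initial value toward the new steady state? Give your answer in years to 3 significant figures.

τ = M₀/F₀ = 252500/106.4 = 2373 yr.
The remaining gap fraction is e^(−t/τ); 83% covered ⇒ e^(−t/τ) = 0.170.
t = −τ ln(0.170) = 2373 × 1.772 = 4205 yr.

4210 yr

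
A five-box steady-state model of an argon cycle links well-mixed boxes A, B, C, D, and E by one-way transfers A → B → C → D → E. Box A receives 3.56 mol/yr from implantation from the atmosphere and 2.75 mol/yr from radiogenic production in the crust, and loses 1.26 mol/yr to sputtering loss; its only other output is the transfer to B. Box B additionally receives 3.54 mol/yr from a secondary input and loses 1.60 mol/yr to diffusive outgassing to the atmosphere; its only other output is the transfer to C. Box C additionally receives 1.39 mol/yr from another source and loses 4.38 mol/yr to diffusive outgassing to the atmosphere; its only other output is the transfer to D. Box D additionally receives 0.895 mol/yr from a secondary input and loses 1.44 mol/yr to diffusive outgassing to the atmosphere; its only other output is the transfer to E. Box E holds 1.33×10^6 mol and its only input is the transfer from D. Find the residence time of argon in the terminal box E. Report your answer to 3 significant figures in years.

385000 yr

Box A: F(A→B) = (3.56 + 2.75) − 1.26 = 5.0500 mol/yr.
Box B: F(B→C) = (5.0500 + 3.54) − 1.60 = 6.9900 mol/yr.
Box C: F(C→D) = (6.9900 + 1.39) − 4.38 = 4.0000 mol/yr.
Box D: F(D→E) = (4.0000 + 0.895) − 1.44 = 3.4550 mol/yr.
Box E throughput = its input = 3.4550 mol/yr; τ = 1.33×10^6 / 3.4550 = 384900 yr.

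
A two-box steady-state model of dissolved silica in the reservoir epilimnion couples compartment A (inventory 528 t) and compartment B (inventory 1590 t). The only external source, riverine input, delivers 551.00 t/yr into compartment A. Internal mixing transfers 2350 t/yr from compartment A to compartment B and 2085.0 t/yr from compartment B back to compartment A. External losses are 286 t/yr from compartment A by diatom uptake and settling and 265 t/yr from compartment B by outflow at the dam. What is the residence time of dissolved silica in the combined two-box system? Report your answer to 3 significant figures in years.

Treat the two boxes together as one reservoir: the mixing fluxes between them are internal recycling, so τ = ΣM / Σ(external losses).
M_total = 528 + 1590 = 2118.0 t.
ΣF_external_out = 286 + 265 = 551.00 t/yr.
τ = M_total / ΣF_ext = 2118.0 / 551.00 = 3.844 yr.

3.84 yr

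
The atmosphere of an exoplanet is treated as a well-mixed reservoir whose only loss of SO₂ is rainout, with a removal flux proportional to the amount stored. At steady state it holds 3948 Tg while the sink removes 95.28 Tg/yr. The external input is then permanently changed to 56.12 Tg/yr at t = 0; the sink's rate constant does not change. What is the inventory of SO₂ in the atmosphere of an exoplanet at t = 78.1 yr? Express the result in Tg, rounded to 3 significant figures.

τ = M₀/F₀ = 3948/95.28 = 41.44 yr; rate constant k = 1/τ.
New steady state M_∞ = F₁/k = F₁·τ = 56.12 × 41.44 = 2325.4 Tg.
M(t) = M_∞ + (M₀ − M_∞)·e^(−t/τ); t/τ = 78.1/41.44 = 1.885, so e^(−t/τ) = 0.1519.
M(t) = 2325.4 + 1623 × 0.1519 = 2571.8 Tg.

2570 Tg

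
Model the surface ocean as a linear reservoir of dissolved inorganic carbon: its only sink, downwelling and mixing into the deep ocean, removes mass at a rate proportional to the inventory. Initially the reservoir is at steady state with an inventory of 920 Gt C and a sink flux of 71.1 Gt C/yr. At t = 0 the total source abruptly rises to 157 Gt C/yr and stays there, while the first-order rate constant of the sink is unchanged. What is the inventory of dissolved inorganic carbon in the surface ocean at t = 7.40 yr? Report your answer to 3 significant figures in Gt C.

1400 Gt C

The sink rate constant is k = F₀/M₀ = 71.1/920 = 0.07728 yr⁻¹.
Solving dM/dt = F₁ − kM with M(0) = M₀ gives M(t) = F₁/k + (M₀ − F₁/k)·e^(−kt).
F₁/k = 157/0.07728 = 2031.5 Gt C; kt = 0.07728 × 7.40 = 0.5719, e^(−kt) = 0.5645.
M(7.40) = 2031.5 + (920 − 2031.5) × 0.5645 = 2031.5 − 627.4 = 1404.1 Gt C.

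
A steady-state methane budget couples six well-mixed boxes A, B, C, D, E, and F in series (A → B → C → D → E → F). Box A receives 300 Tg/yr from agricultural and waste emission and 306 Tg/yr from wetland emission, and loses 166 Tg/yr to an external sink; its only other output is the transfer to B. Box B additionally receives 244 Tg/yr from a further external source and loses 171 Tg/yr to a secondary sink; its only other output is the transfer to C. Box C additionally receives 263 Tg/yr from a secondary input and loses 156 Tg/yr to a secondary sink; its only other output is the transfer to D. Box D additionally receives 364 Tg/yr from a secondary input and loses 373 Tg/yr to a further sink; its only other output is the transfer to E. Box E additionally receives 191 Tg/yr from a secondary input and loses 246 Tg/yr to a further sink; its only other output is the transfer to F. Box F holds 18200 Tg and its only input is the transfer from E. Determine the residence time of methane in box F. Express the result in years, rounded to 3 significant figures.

32.7 yr

Box A: F(A→B) = (300 + 306) − 166 = 440.00 Tg/yr.
Box B: F(B→C) = (440.00 + 244) − 171 = 513.00 Tg/yr.
Box C: F(C→D) = (513.00 + 263) − 156 = 620.00 Tg/yr.
Box D: F(D→E) = (620.00 + 364) − 373 = 611.00 Tg/yr.
Box E: F(E→F) = (611.00 + 191) − 246 = 556.00 Tg/yr.
Box F throughput = its input = 556.00 Tg/yr; τ = 18200 / 556.00 = 32.73 yr.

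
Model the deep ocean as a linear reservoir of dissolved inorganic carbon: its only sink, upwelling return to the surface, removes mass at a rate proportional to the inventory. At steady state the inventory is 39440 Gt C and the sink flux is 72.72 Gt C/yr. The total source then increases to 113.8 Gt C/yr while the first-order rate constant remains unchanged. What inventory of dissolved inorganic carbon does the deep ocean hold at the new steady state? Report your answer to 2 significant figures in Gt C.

62000 Gt C

Rate constant k = F/M = 72.72 / 39440 = 0.001844 yr⁻¹.
At the new steady state, source = k·M_new ⇒ M_new = 113.8 / 0.001844 = 61720 Gt C.
(Equivalently M_new = M × F_new/F_old = 39440 × 113.8/72.72.)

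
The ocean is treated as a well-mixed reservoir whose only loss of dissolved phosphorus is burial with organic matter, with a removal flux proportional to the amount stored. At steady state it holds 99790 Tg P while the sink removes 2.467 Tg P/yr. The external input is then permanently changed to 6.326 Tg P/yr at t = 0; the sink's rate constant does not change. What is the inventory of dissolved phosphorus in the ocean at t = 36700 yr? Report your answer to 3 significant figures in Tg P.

193000 Tg P

τ = M₀/F₀ = 99790/2.467 = 40450 yr; rate constant k = 1/τ.
New steady state M_∞ = F₁/k = F₁·τ = 6.326 × 40450 = 255890 Tg P.
M(t) = M_∞ + (M₀ − M_∞)·e^(−t/τ); t/τ = 36700/40450 = 0.9073, so e^(−t/τ) = 0.4036.
M(t) = 255890 − 156100 × 0.4036 = 192880 Tg P.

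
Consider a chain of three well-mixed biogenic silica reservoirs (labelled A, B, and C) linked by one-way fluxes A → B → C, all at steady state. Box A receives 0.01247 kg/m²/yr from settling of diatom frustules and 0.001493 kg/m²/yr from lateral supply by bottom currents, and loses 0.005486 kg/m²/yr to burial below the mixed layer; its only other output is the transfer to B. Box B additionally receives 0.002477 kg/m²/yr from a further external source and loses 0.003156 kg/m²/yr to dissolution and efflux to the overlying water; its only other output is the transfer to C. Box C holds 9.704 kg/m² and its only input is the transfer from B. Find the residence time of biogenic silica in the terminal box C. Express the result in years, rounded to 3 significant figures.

Box A: F(A→B) = (0.01247 + 0.001493) − 0.005486 = 0.0084770 kg/m²/yr.
Box B: F(B→C) = (0.0084770 + 0.002477) − 0.003156 = 0.0077980 kg/m²/yr.
Box C throughput = its input = 0.0077980 kg/m²/yr; τ = 9.704 / 0.0077980 = 1244 yr.

1240 yr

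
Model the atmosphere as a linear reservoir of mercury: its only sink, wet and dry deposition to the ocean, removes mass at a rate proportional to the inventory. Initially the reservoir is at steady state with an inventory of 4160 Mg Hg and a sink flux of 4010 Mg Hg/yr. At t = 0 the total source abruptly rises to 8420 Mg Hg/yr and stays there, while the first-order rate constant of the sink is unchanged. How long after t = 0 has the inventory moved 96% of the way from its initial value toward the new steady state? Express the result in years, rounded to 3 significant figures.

τ = M₀/F₀ = 4160/4010 = 1.037 yr.
The remaining gap fraction is e^(−t/τ); 96% covered ⇒ e^(−t/τ) = 0.0400.
t = −τ ln(0.0400) = 1.037 × 3.219 = 3.339 yr.

3.34 yr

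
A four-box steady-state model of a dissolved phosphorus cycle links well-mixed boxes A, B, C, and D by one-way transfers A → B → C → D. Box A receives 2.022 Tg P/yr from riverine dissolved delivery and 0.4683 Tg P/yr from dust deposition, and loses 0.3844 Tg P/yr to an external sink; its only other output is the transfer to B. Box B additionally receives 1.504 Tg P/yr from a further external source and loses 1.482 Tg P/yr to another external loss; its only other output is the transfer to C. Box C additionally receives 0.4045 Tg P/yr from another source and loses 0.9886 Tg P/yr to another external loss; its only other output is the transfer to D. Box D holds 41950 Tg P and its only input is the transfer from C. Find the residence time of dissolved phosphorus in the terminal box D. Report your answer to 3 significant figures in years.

27200 yr

Box A: F(A→B) = (2.022 + 0.4683) − 0.3844 = 2.1059 Tg P/yr.
Box B: F(B→C) = (2.1059 + 1.504) − 1.482 = 2.1279 Tg P/yr.
Box C: F(C→D) = (2.1279 + 0.4045) − 0.9886 = 1.5438 Tg P/yr.
Box D throughput = its input = 1.5438 Tg P/yr; τ = 41950 / 1.5438 = 27170 yr.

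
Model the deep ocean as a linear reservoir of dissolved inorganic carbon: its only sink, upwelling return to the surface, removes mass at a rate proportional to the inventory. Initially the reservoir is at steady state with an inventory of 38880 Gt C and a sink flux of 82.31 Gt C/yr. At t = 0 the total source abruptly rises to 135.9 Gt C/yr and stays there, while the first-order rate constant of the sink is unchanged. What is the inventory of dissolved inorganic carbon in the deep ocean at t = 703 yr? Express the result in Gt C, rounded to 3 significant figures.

The sink rate constant is k = F₀/M₀ = 82.31/38880 = 0.002117 yr⁻¹.
Solving dM/dt = F₁ − kM with M(0) = M₀ gives M(t) = F₁/k + (M₀ − F₁/k)·e^(−kt).
F₁/k = 135.9/0.002117 = 64194 Gt C; kt = 0.002117 × 703 = 1.488, e^(−kt) = 0.2258.
M(703) = 64194 + (38880 − 64194) × 0.2258 = 64194 − 5715 = 58479 Gt C.

58500 Gt C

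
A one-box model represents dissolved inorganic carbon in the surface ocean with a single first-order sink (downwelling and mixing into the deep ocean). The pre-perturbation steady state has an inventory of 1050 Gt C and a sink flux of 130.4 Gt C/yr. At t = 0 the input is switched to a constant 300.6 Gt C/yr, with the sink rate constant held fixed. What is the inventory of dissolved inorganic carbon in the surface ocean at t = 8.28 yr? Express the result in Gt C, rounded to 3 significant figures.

1930 Gt C

The sink rate constant is k = F₀/M₀ = 130.4/1050 = 0.1242 yr⁻¹.
Solving dM/dt = F₁ − kM with M(0) = M₀ gives M(t) = F₁/k + (M₀ − F₁/k)·e^(−kt).
F₁/k = 300.6/0.1242 = 2420.5 Gt C; kt = 0.1242 × 8.28 = 1.028, e^(−kt) = 0.3576.
M(8.28) = 2420.5 + (1050 − 2420.5) × 0.3576 = 2420.5 − 490.1 = 1930.4 Gt C.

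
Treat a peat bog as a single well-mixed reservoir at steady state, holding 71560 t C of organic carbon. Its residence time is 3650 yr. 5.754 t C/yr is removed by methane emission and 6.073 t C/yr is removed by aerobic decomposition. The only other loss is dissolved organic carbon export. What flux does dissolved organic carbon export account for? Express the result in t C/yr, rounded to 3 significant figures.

Total removal F = M/τ = 71560 / 3650 = 19.61 t C/yr.
Dissolved organic carbon export = F − (5.754 + 6.073) = 19.61 − 11.83 = 7.778 t C/yr.

7.78 t C/yr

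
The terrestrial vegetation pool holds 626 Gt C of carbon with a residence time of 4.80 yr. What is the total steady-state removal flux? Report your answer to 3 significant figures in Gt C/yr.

F = M / τ = 626 / 4.80 = 130.4 Gt C/yr.

130 Gt C/yr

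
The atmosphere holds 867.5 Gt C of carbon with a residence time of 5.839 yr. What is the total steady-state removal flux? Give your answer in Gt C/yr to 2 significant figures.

F = M / τ = 867.5 / 5.839 = 148.6 Gt C/yr.

150 Gt C/yr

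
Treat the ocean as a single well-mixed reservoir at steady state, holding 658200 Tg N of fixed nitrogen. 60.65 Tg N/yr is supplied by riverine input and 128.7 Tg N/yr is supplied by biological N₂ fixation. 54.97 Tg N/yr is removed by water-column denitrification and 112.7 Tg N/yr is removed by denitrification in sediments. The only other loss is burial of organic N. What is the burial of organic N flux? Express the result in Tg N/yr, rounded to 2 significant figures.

At steady state ΣF_in = ΣF_out.
ΣF_in = 60.65 + 128.7 = 189.35 Tg N/yr.
Burial of organic N flux = ΣF_in − (54.97 + 112.7) = 189.35 − 167.7 = 21.68 Tg N/yr.

22 Tg N/yr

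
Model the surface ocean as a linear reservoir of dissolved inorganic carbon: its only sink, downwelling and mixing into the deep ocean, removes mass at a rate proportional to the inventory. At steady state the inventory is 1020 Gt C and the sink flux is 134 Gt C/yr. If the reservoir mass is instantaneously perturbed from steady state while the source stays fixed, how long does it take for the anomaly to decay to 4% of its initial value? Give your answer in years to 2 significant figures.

For a linear reservoir the anomaly decays as exp(−t/τ) with τ = M/F = 1020/134 = 7.612 yr.
exp(−t/τ) = 0.04 ⇒ t = −τ ln(0.04) = 7.612 × 3.219 = 24.50 yr.

25 yr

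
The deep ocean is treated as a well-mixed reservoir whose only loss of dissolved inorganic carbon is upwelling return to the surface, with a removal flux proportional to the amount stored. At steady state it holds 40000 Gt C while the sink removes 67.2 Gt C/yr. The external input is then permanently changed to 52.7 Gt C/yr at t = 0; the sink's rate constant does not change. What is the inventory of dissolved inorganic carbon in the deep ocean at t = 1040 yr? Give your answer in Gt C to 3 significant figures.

32900 Gt C

Residence time τ = M₀/F₀ = 595.2 yr. The eventual steady state is M_∞ = M₀·(F₁/F₀) = 40000 × 52.7/67.2 = 31369 Gt C.
The anomaly ΔM(t) = M(t) − M_∞ decays as ΔM₀·e^(−t/τ) with ΔM₀ = 40000 − 31369 = 8631 Gt C.
At t = 1040 yr, e^(−t/τ) = e^(−1.747) = 0.1743, so ΔM = 1504 Gt C and M = 31369 + 1504 = 32873 Gt C.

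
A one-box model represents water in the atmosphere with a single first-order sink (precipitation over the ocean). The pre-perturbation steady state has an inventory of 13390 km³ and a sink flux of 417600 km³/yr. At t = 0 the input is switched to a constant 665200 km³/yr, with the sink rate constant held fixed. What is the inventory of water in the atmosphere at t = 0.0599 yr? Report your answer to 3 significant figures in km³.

20100 km³

The sink rate constant is k = F₀/M₀ = 417600/13390 = 31.19 yr⁻¹.
Solving dM/dt = F₁ − kM with M(0) = M₀ gives M(t) = F₁/k + (M₀ − F₁/k)·e^(−kt).
F₁/k = 665200/31.19 = 21329 km³; kt = 31.19 × 0.0599 = 1.868, e^(−kt) = 0.1544.
M(0.0599) = 21329 + (13390 − 21329) × 0.1544 = 21329 − 1226 = 20103 km³.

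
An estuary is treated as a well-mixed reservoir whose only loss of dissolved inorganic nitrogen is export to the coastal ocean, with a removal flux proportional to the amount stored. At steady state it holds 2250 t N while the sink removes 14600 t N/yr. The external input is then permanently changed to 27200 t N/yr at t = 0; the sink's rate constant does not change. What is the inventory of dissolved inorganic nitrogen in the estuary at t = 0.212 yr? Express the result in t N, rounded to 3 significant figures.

Residence time τ = M₀/F₀ = 0.1541 yr. The eventual steady state is M_∞ = M₀·(F₁/F₀) = 2250 × 27200/14600 = 4191.8 t N.
The anomaly ΔM(t) = M(t) − M_∞ decays as ΔM₀·e^(−t/τ) with ΔM₀ = 2250 − 4191.8 = −1942 t N.
At t = 0.212 yr, e^(−t/τ) = e^(−1.376) = 0.2527, so ΔM = −490.6 t N and M = 4191.8 − 490.6 = 3701.1 t N.

3700 t N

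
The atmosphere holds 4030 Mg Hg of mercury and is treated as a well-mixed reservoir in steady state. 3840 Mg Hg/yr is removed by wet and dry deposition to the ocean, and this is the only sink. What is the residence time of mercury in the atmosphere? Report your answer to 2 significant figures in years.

1.0 yr

τ = M / F = 4030 / 3840 = 1.049 yr.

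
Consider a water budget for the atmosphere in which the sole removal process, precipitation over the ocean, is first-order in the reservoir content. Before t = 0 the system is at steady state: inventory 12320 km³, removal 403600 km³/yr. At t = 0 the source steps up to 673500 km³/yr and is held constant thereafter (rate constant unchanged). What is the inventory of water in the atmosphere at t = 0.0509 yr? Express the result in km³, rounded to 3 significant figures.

19000 km³

Residence time τ = M₀/F₀ = 0.03053 yr. The eventual steady state is M_∞ = M₀·(F₁/F₀) = 12320 × 673500/403600 = 20559 km³.
The anomaly ΔM(t) = M(t) − M_∞ decays as ΔM₀·e^(−t/τ) with ΔM₀ = 12320 − 20559 = −8239 km³.
At t = 0.0509 yr, e^(−t/τ) = e^(−1.667) = 0.1887, so ΔM = −1555 km³ and M = 20559 − 1555 = 19004 km³.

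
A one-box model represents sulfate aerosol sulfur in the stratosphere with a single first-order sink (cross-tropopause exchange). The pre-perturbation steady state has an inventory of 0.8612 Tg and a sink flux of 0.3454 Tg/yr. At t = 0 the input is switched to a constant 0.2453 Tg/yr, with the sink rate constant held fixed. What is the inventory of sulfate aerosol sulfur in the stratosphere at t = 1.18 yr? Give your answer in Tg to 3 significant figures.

0.767 Tg

τ = M₀/F₀ = 0.8612/0.3454 = 2.493 yr; rate constant k = 1/τ.
New steady state M_∞ = F₁/k = F₁·τ = 0.2453 × 2.493 = 0.61162 Tg.
M(t) = M_∞ + (M₀ − M_∞)·e^(−t/τ); t/τ = 1.18/2.493 = 0.4733, so e^(−t/τ) = 0.6230.
M(t) = 0.61162 + 0.2496 × 0.6230 = 0.76710 Tg.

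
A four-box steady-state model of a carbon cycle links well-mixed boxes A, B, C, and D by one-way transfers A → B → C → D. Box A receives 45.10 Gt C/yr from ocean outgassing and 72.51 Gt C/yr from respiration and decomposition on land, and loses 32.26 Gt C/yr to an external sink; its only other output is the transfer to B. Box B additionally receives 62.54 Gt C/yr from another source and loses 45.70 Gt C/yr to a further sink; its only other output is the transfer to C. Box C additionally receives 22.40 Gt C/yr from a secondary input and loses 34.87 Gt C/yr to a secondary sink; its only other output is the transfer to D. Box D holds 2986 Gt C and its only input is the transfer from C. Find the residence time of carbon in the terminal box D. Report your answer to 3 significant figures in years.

33.3 yr

Box A: F(A→B) = (45.10 + 72.51) − 32.26 = 85.350 Gt C/yr.
Box B: F(B→C) = (85.350 + 62.54) − 45.70 = 102.19 Gt C/yr.
Box C: F(C→D) = (102.19 + 22.40) − 34.87 = 89.720 Gt C/yr.
Box D throughput = its input = 89.720 Gt C/yr; τ = 2986 / 89.720 = 33.28 yr.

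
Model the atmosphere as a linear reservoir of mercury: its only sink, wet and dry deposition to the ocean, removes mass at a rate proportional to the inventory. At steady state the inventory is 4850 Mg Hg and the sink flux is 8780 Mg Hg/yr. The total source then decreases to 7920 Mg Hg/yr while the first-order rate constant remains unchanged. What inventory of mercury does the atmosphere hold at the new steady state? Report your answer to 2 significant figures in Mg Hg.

Rate constant k = F/M = 8780 / 4850 = 1.810 yr⁻¹.
At the new steady state, source = k·M_new ⇒ M_new = 7920 / 1.810 = 4375 Mg Hg.
(Equivalently M_new = M × F_new/F_old = 4850 × 7920/8780.)

4400 Mg Hg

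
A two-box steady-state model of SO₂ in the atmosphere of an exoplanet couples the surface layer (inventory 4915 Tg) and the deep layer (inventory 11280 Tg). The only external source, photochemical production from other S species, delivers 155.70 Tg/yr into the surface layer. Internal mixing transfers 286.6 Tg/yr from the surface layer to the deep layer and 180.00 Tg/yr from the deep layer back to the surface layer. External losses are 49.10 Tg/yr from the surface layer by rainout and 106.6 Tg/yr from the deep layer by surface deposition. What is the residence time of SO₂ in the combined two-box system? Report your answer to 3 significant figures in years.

Residence time in the combined system uses the total inventory and the total *external* removal — internal exchanges between the two boxes cancel.
M_total = 4915 + 11280 = 16195 Tg.
ΣF_external_out = 49.10 + 106.6 = 155.70 Tg/yr.
τ = M_total / ΣF_ext = 16195 / 155.70 = 104.0 yr.

104 yr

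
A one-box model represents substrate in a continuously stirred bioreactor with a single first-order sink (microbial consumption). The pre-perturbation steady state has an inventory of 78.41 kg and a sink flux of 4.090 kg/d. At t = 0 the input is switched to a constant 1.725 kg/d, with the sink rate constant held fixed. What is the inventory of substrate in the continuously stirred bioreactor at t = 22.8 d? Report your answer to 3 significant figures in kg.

The sink rate constant is k = F₀/M₀ = 4.090/78.41 = 0.05216 d⁻¹.
Solving dM/dt = F₁ − kM with M(0) = M₀ gives M(t) = F₁/k + (M₀ − F₁/k)·e^(−kt).
F₁/k = 1.725/0.05216 = 33.070 kg; kt = 0.05216 × 22.8 = 1.189, e^(−kt) = 0.3044.
M(22.8) = 33.070 + (78.41 − 33.070) × 0.3044 = 33.070 + 13.80 = 46.873 kg.

46.9 kg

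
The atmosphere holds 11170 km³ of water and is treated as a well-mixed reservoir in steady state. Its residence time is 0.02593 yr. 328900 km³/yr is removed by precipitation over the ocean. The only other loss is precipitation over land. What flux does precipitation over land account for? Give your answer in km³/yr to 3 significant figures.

102000 km³/yr

Total removal F = M/τ = 11170 / 0.02593 = 430800 km³/yr.
Precipitation over land = F − (328900) = 430800 − 328900 = 101900 km³/yr.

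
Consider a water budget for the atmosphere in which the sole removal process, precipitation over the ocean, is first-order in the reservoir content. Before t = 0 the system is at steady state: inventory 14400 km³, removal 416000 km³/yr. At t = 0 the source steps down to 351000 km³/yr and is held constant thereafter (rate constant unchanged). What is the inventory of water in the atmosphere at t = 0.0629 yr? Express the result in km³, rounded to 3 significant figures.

The sink rate constant is k = F₀/M₀ = 416000/14400 = 28.89 yr⁻¹.
Solving dM/dt = F₁ − kM with M(0) = M₀ gives M(t) = F₁/k + (M₀ − F₁/k)·e^(−kt).
F₁/k = 351000/28.89 = 12150 km³; kt = 28.89 × 0.0629 = 1.817, e^(−kt) = 0.1625.
M(0.0629) = 12150 + (14400 − 12150) × 0.1625 = 12150 + 365.6 = 12516 km³.

12500 km³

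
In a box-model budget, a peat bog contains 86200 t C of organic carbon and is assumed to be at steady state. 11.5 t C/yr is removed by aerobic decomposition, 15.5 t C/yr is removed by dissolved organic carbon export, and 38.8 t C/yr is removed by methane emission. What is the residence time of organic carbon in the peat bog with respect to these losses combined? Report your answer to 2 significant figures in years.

1300 yr

Total removal = 11.50 + 15.50 + 38.80 = 65.800 t C/yr.
τ = M / ΣF_out = 86200 / 65.800 = 1310 yr.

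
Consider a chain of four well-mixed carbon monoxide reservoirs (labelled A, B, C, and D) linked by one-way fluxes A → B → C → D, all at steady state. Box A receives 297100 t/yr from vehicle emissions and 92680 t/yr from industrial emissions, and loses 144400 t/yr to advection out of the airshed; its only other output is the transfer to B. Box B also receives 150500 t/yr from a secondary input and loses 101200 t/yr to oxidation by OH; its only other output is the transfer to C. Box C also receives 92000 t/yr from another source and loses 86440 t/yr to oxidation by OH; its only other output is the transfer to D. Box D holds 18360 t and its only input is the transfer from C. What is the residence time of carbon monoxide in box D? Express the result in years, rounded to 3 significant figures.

Box A: F(A→B) = (297100 + 92680) − 144400 = 245380 t/yr.
Box B: F(B→C) = (245380 + 150500) − 101200 = 294680 t/yr.
Box C: F(C→D) = (294680 + 92000) − 86440 = 300240 t/yr.
Box D throughput = its input = 300240 t/yr; τ = 18360 / 300240 = 0.06115 yr.

0.0612 yr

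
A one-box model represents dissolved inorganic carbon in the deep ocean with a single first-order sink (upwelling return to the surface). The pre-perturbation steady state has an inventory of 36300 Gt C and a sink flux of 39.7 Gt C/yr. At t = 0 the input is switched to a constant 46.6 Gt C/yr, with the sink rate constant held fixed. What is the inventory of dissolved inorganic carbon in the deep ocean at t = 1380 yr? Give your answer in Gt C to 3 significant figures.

41200 Gt C

Residence time τ = M₀/F₀ = 914.4 yr. The eventual steady state is M_∞ = M₀·(F₁/F₀) = 36300 × 46.6/39.7 = 42609 Gt C.
The anomaly ΔM(t) = M(t) − M_∞ decays as ΔM₀·e^(−t/τ) with ΔM₀ = 36300 − 42609 = −6309 Gt C.
At t = 1380 yr, e^(−t/τ) = e^(−1.509) = 0.2211, so ΔM = −1395 Gt C and M = 42609 − 1395 = 41214 Gt C.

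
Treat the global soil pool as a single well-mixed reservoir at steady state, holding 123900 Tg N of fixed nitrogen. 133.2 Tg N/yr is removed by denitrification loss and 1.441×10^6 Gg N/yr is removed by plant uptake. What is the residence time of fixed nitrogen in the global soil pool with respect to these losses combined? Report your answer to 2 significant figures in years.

Convert the plant uptake flux: 1.441×10^6 Gg N/yr = 1441 Tg N/yr.
Total removal = 133.2 + 1441 = 1574.2 Tg N/yr.
τ = M / ΣF_out = 123900 / 1574.2 = 78.71 yr.

79 yr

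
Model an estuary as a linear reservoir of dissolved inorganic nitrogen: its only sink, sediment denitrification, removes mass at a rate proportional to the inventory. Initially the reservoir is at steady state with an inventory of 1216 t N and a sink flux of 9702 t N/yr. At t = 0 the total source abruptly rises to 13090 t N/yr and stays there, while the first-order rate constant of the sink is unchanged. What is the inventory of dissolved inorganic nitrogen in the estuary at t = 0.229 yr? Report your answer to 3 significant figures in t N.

Residence time τ = M₀/F₀ = 0.1253 yr. The eventual steady state is M_∞ = M₀·(F₁/F₀) = 1216 × 13090/9702 = 1640.6 t N.
The anomaly ΔM(t) = M(t) − M_∞ decays as ΔM₀·e^(−t/τ) with ΔM₀ = 1216 − 1640.6 = −424.6 t N.
At t = 0.229 yr, e^(−t/τ) = e^(−1.827) = 0.1609, so ΔM = −68.31 t N and M = 1640.6 − 68.31 = 1572.3 t N.

1570 t N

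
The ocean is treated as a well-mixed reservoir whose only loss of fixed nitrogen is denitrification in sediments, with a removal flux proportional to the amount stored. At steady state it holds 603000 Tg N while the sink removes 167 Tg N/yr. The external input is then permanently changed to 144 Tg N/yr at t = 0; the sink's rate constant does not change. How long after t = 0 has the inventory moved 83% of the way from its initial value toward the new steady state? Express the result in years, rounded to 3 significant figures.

6400 yr

τ = M₀/F₀ = 603000/167 = 3611 yr.
The remaining gap fraction is e^(−t/τ); 83% covered ⇒ e^(−t/τ) = 0.170.
t = −τ ln(0.170) = 3611 × 1.772 = 6398 yr.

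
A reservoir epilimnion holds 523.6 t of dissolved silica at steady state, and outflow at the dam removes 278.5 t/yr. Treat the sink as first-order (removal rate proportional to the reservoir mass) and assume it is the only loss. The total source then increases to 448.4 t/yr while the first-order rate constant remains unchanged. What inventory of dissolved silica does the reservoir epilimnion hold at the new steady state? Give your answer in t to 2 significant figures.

Rate constant k = F/M = 278.5 / 523.6 = 0.5319 yr⁻¹.
At the new steady state, source = k·M_new ⇒ M_new = 448.4 / 0.5319 = 843.0 t.
(Equivalently M_new = M × F_new/F_old = 523.6 × 448.4/278.5.)

840 t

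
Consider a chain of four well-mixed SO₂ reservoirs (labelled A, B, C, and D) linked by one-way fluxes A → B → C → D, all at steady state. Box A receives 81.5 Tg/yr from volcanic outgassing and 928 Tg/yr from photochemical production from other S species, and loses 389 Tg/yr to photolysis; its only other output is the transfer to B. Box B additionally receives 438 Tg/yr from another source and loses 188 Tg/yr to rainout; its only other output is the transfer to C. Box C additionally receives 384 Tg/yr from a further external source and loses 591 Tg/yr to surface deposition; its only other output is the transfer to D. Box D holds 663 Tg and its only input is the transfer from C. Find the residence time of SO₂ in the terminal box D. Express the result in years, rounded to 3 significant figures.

0.999 yr

Box A: F(A→B) = (81.5 + 928) − 389 = 620.50 Tg/yr.
Box B: F(B→C) = (620.50 + 438) − 188 = 870.50 Tg/yr.
Box C: F(C→D) = (870.50 + 384) − 591 = 663.50 Tg/yr.
Box D throughput = its input = 663.50 Tg/yr; τ = 663 / 663.50 = 0.9992 yr.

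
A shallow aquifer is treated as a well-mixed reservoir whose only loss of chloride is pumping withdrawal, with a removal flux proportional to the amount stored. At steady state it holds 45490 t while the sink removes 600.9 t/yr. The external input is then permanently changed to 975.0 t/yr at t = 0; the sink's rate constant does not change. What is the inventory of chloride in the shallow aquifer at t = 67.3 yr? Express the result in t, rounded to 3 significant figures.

62200 t

τ = M₀/F₀ = 45490/600.9 = 75.70 yr; rate constant k = 1/τ.
New steady state M_∞ = F₁/k = F₁·τ = 975.0 × 75.70 = 73811 t.
M(t) = M_∞ + (M₀ − M_∞)·e^(−t/τ); t/τ = 67.3/75.70 = 0.8890, so e^(−t/τ) = 0.4111.
M(t) = 73811 − 28320 × 0.4111 = 62169 t.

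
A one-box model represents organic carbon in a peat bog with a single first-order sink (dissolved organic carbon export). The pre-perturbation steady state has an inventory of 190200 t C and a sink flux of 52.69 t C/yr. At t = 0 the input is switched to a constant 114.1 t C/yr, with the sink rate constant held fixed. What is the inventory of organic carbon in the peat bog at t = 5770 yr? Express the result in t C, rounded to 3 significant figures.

367000 t C

τ = M₀/F₀ = 190200/52.69 = 3610 yr; rate constant k = 1/τ.
New steady state M_∞ = F₁/k = F₁·τ = 114.1 × 3610 = 411880 t C.
M(t) = M_∞ + (M₀ − M_∞)·e^(−t/τ); t/τ = 5770/3610 = 1.598, so e^(−t/τ) = 0.2022.
M(t) = 411880 − 221700 × 0.2022 = 367050 t C.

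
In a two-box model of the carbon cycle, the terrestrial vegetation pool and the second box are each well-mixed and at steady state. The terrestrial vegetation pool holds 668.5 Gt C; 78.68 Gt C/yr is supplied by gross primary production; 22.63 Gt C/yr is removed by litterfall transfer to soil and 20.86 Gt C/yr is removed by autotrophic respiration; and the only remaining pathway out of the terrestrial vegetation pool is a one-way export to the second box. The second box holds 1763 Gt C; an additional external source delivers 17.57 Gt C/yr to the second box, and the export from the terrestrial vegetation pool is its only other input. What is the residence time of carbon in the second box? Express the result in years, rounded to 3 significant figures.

Balance the terrestrial vegetation pool: ΣF_in = 78.680 Gt C/yr.
Export to the second box = ΣF_in − (22.63 + 20.86) = 35.190 Gt C/yr.
Total input to the second box = 35.190 + 17.57 = 52.760 Gt C/yr; at steady state this equals its total output.
τ = M / F = 1763 / 52.760 = 33.42 yr.

33.4 yr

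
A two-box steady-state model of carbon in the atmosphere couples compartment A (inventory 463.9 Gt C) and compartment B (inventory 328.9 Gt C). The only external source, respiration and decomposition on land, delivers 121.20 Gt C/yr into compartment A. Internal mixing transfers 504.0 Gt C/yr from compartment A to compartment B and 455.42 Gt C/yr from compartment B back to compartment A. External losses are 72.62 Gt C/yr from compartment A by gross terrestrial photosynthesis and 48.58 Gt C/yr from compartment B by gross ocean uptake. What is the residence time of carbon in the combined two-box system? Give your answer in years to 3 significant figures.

6.54 yr

Treat the two boxes together as one reservoir: the mixing fluxes between them are internal recycling, so τ = ΣM / Σ(external losses).
M_total = 463.9 + 328.9 = 792.80 Gt C.
ΣF_external_out = 72.62 + 48.58 = 121.20 Gt C/yr.
τ = M_total / ΣF_ext = 792.80 / 121.20 = 6.541 yr.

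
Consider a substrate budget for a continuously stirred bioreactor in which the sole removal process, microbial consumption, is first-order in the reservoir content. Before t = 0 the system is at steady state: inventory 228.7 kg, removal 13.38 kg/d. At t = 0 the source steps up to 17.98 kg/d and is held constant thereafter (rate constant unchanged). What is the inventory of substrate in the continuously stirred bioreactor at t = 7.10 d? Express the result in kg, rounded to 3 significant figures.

255 kg

τ = M₀/F₀ = 228.7/13.38 = 17.09 d; rate constant k = 1/τ.
New steady state M_∞ = F₁/k = F₁·τ = 17.98 × 17.09 = 307.33 kg.
M(t) = M_∞ + (M₀ − M_∞)·e^(−t/τ); t/τ = 7.10/17.09 = 0.4154, so e^(−t/τ) = 0.6601.
M(t) = 307.33 − 78.63 × 0.6601 = 255.43 kg.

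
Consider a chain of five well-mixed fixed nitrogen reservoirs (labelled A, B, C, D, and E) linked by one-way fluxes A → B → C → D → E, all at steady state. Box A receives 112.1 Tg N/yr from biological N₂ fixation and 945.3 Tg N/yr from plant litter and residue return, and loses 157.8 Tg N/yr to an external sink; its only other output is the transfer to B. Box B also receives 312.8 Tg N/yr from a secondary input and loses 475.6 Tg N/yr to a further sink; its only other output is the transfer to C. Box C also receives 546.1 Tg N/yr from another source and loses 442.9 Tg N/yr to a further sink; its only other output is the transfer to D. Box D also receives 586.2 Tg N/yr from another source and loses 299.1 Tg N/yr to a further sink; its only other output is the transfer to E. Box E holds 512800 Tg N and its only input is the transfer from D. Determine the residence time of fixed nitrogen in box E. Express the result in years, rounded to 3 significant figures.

Box A: F(A→B) = (112.1 + 945.3) − 157.8 = 899.60 Tg N/yr.
Box B: F(B→C) = (899.60 + 312.8) − 475.6 = 736.80 Tg N/yr.
Box C: F(C→D) = (736.80 + 546.1) − 442.9 = 840.00 Tg N/yr.
Box D: F(D→E) = (840.00 + 586.2) − 299.1 = 1127.1 Tg N/yr.
Box E throughput = its input = 1127.1 Tg N/yr; τ = 512800 / 1127.1 = 455.0 yr.

455 yr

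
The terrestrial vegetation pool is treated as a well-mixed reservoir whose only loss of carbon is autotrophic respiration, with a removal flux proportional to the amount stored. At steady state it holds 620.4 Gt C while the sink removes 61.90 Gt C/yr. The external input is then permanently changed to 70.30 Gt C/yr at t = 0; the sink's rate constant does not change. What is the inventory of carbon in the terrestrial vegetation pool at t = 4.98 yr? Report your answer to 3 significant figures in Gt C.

Residence time τ = M₀/F₀ = 10.02 yr. The eventual steady state is M_∞ = M₀·(F₁/F₀) = 620.4 × 70.30/61.90 = 704.59 Gt C.
The anomaly ΔM(t) = M(t) − M_∞ decays as ΔM₀·e^(−t/τ) with ΔM₀ = 620.4 − 704.59 = −84.19 Gt C.
At t = 4.98 yr, e^(−t/τ) = e^(−0.4969) = 0.6084, so ΔM = −51.22 Gt C and M = 704.59 − 51.22 = 653.37 Gt C.

653 Gt C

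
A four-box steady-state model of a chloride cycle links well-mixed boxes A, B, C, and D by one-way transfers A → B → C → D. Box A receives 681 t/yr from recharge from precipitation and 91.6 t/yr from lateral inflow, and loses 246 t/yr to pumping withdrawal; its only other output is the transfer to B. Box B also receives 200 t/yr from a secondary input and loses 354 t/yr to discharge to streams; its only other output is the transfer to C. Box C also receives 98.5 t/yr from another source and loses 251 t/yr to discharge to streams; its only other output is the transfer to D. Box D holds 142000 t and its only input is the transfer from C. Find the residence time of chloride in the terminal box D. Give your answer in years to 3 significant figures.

645 yr

Box A: F(A→B) = (681 + 91.6) − 246 = 526.60 t/yr.
Box B: F(B→C) = (526.60 + 200) − 354 = 372.60 t/yr.
Box C: F(C→D) = (372.60 + 98.5) − 251 = 220.10 t/yr.
Box D throughput = its input = 220.10 t/yr; τ = 142000 / 220.10 = 645.2 yr.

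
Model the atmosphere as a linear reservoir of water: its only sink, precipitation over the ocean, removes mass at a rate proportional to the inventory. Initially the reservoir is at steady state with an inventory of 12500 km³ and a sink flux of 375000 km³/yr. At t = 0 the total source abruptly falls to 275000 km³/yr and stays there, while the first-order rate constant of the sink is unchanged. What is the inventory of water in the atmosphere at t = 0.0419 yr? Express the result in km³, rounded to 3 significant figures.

10100 km³

τ = M₀/F₀ = 12500/375000 = 0.03333 yr; rate constant k = 1/τ.
New steady state M_∞ = F₁/k = F₁·τ = 275000 × 0.03333 = 9166.7 km³.
M(t) = M_∞ + (M₀ − M_∞)·e^(−t/τ); t/τ = 0.0419/0.03333 = 1.257, so e^(−t/τ) = 0.2845.
M(t) = 9166.7 + 3333 × 0.2845 = 10115 km³.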